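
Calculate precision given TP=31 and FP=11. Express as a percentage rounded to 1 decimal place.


Precision = TP / (TP + FP) * 100
= 31 / (31 + 11)
= 31 / 42
= 0.7381
= 73.8%

73.8


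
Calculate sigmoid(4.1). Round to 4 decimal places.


sigmoid(z) = 1 / (1 + exp(-z))
exp(-(4.1)) = exp(-4.1) = 0.0166
1 + 0.0166 = 1.0166
1 / 1.0166 = 0.9837

0.9837


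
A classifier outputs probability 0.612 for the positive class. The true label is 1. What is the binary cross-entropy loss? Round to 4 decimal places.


For y=1: Loss = -log(p)
= -log(0.612)
= -(-0.491)
= 0.4910

0.4910


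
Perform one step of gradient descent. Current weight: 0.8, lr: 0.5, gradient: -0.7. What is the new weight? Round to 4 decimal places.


w_new = w_old - lr * gradient
= 0.8 - 0.5 * -0.7
= 0.8 - (-0.35)
= 1.1500

1.1500


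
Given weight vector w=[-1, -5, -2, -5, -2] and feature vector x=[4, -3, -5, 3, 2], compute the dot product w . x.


Element-wise products:
-1 * 4 = -4
-5 * -3 = 15
-2 * -5 = 10
-5 * 3 = -15
-2 * 2 = -4
Sum = -4 + 15 + 10 + -15 + -4
= 2

2


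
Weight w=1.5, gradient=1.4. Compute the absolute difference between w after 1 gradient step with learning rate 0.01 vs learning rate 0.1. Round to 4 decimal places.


With lr=0.01: w_new = 1.5 - 0.01 * 1.4 = 1.486
With lr=0.1: w_new = 1.5 - 0.1 * 1.4 = 1.36
Absolute difference = |1.486 - 1.36|
= 0.1260

0.1260


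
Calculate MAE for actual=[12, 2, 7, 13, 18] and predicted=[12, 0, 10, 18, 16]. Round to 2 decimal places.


Absolute errors: [0, 2, 3, 5, 2]
Sum of absolute errors = 12
MAE = 12 / 5 = 2.40

2.40


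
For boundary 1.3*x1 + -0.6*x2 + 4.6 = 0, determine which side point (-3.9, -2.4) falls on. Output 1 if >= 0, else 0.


Compute 1.3 * -3.9 + -0.6 * -2.4 + 4.6
= -5.07 + 1.44 + 4.6
= 0.97
Since 0.97 >= 0, the point is on the positive side.

1


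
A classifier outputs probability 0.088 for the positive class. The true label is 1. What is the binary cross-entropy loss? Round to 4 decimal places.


For y=1: Loss = -log(p)
= -log(0.088)
= -(-2.4304)
= 2.4304

2.4304


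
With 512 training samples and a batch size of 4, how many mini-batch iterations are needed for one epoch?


Iterations per epoch = dataset_size / batch_size
= 512 / 4
= 128

128


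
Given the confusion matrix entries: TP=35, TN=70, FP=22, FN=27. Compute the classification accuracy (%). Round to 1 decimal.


Accuracy = (TP + TN) / (TP + TN + FP + FN) * 100
= (35 + 70) / (35 + 70 + 22 + 27)
= 105 / 154
= 0.6818
= 68.2%

68.2


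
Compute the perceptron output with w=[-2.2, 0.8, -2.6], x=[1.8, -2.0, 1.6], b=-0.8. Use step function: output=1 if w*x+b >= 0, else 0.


z = w . x + b
= -2.2*1.8 + 0.8*-2.0 + -2.6*1.6 + -0.8
= -3.96 + -1.6 + -4.16 + -0.8
= -9.72 + -0.8
= -10.52
Since z = -10.52 < 0, output = 0

0


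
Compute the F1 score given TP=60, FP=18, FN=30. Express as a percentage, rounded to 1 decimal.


Precision = TP / (TP + FP) = 60 / 78 = 0.7692
Recall = TP / (TP + FN) = 60 / 90 = 0.6667
F1 = 2 * P * R / (P + R)
= 2 * 0.7692 * 0.6667 / (0.7692 + 0.6667)
= 1.0256 / 1.4359
= 0.7143
As percentage: 71.4%

71.4


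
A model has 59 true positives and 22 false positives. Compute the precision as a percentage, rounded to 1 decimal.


Precision = TP / (TP + FP) * 100
= 59 / (59 + 22)
= 59 / 81
= 0.7284
= 72.8%

72.8


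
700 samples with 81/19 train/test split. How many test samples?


Train samples = 700 * 81% = 567
Test samples = 700 - 567
= 133

133


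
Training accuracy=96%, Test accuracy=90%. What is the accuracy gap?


Gap = train_accuracy - test_accuracy
= 96 - 90
= 6%
This moderate gap may indicate mild overfitting.

6


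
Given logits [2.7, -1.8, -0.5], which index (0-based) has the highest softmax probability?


Softmax is a monotonic transformation, so it preserves the argmax.
We need to find the index of the maximum logit.
Index 0: 2.7
Index 1: -1.8
Index 2: -0.5
Maximum logit = 2.7 at index 0

0


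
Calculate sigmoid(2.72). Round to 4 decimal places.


sigmoid(z) = 1 / (1 + exp(-z))
exp(-(2.72)) = exp(-2.72) = 0.0659
1 + 0.0659 = 1.0659
1 / 1.0659 = 0.9382

0.9382


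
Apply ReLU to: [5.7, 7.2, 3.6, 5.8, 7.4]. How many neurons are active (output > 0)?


ReLU(x) = max(0, x) for each element:
ReLU(5.7) = 5.7
ReLU(7.2) = 7.2
ReLU(3.6) = 3.6
ReLU(5.8) = 5.8
ReLU(7.4) = 7.4
Active neurons (>0): 5

5


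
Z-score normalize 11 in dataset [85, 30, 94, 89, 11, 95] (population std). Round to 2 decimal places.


Mean = (85 + 30 + 94 + 89 + 11 + 95) / 6 = 67.3333
Variance = sum((x_i - mean)^2) / n = 1137.5556
Std = sqrt(1137.5556) = 33.7277
Z = (x - mean) / std
= (11 - 67.3333) / 33.7277
= -56.3333 / 33.7277
= -1.67

-1.67


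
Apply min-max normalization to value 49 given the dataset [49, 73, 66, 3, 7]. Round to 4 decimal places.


Min = 3, Max = 73
Range = 73 - 3 = 70
Scaled = (x - min) / (max - min)
= (49 - 3) / 70
= 46 / 70
= 0.6571

0.6571


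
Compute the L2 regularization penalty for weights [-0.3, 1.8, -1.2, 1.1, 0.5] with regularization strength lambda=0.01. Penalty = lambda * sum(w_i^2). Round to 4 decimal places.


Squaring each weight:
(-0.3)^2 = 0.09
1.8^2 = 3.24
(-1.2)^2 = 1.44
1.1^2 = 1.21
0.5^2 = 0.25
Sum of squares = 6.23
Penalty = 0.01 * 6.23 = 0.0623

0.0623


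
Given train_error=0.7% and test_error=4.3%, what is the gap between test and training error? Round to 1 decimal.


Generalization gap = test_error - train_error
= 4.3 - 0.7
= 3.6%
A moderate gap.

3.6


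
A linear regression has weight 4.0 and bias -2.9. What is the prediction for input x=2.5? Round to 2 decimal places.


y = 4.0 * 2.5 + (-2.9)
= 10.0 + (-2.9)
= 7.10

7.10


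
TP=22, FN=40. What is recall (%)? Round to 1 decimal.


Recall = TP / (TP + FN) * 100
= 22 / (22 + 40)
= 22 / 62
= 0.3548
= 35.5%

35.5


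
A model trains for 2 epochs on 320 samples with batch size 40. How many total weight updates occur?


Iterations per epoch = 320 / 40 = 8
Total updates = iterations_per_epoch * epochs
= 8 * 2
= 16

16


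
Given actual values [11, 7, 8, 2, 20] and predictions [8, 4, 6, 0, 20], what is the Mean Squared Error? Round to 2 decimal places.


Differences: [3, 3, 2, 2, 0]
Squared errors: [9, 9, 4, 4, 0]
Sum of squared errors = 26
MSE = 26 / 5 = 5.20

5.20


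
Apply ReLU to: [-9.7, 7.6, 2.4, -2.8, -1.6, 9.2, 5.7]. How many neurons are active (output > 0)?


ReLU(x) = max(0, x) for each element:
ReLU(-9.7) = 0
ReLU(7.6) = 7.6
ReLU(2.4) = 2.4
ReLU(-2.8) = 0
ReLU(-1.6) = 0
ReLU(9.2) = 9.2
ReLU(5.7) = 5.7
Active neurons (>0): 4

4


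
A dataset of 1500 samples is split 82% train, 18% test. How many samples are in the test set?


Train samples = 1500 * 82% = 1230
Test samples = 1500 - 1230
= 270

270


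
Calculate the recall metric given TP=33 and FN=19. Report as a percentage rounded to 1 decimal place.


Recall = TP / (TP + FN) * 100
= 33 / (33 + 19)
= 33 / 52
= 0.6346
= 63.5%

63.5


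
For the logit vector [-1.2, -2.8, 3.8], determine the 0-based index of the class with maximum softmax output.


Softmax is a monotonic transformation, so it preserves the argmax.
We need to find the index of the maximum logit.
Index 0: -1.2
Index 1: -2.8
Index 2: 3.8
Maximum logit = 3.8 at index 2

2


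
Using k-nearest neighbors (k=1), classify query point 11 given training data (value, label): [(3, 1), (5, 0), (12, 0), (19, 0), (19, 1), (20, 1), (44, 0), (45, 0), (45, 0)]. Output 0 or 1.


Distances from query 11:
Point 12 (class 0): distance = 1
K=1 nearest neighbors: classes = [0]
Votes for class 1: 0 / 1
Majority vote => class 0

0


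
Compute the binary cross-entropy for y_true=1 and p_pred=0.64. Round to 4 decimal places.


For y=1: Loss = -log(p)
= -log(0.64)
= -(-0.4463)
= 0.4463

0.4463


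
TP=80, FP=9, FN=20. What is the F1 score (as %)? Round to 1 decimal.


Precision = TP / (TP + FP) = 80 / 89 = 0.8989
Recall = TP / (TP + FN) = 80 / 100 = 0.8
F1 = 2 * P * R / (P + R)
= 2 * 0.8989 * 0.8 / (0.8989 + 0.8)
= 1.4382 / 1.6989
= 0.8466
As percentage: 84.7%

84.7


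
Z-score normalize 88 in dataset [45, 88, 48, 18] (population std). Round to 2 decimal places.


Mean = (45 + 88 + 48 + 18) / 4 = 49.75
Variance = sum((x_i - mean)^2) / n = 624.1875
Std = sqrt(624.1875) = 24.9837
Z = (x - mean) / std
= (88 - 49.75) / 24.9837
= 38.25 / 24.9837
= 1.53

1.53


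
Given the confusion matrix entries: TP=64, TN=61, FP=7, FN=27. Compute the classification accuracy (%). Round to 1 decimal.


Accuracy = (TP + TN) / (TP + TN + FP + FN) * 100
= (64 + 61) / (64 + 61 + 7 + 27)
= 125 / 159
= 0.7862
= 78.6%

78.6


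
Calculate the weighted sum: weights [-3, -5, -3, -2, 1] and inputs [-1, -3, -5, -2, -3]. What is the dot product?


Element-wise products:
-3 * -1 = 3
-5 * -3 = 15
-3 * -5 = 15
-2 * -2 = 4
1 * -3 = -3
Sum = 3 + 15 + 15 + 4 + -3
= 34

34


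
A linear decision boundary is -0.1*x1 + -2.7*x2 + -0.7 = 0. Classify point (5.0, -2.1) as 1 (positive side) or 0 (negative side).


Compute -0.1 * 5.0 + -2.7 * -2.1 + -0.7
= -0.5 + 5.67 + -0.7
= 4.47
Since 4.47 >= 0, the point is on the positive side.

1


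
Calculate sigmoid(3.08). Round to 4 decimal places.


sigmoid(z) = 1 / (1 + exp(-z))
exp(-(3.08)) = exp(-3.08) = 0.046
1 + 0.046 = 1.046
1 / 1.046 = 0.9561

0.9561


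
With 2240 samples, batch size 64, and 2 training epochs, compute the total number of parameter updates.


Iterations per epoch = 2240 / 64 = 35
Total updates = iterations_per_epoch * epochs
= 35 * 2
= 70

70


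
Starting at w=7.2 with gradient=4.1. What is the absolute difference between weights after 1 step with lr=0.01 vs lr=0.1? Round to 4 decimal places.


With lr=0.01: w_new = 7.2 - 0.01 * 4.1 = 7.159
With lr=0.1: w_new = 7.2 - 0.1 * 4.1 = 6.79
Absolute difference = |7.159 - 6.79|
= 0.3690

0.3690


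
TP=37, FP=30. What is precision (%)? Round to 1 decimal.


Precision = TP / (TP + FP) * 100
= 37 / (37 + 30)
= 37 / 67
= 0.5522
= 55.2%

55.2


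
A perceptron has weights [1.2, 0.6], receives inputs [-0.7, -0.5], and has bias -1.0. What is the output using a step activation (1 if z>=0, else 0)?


z = w . x + b
= 1.2*-0.7 + 0.6*-0.5 + -1.0
= -0.84 + -0.3 + -1.0
= -1.14 + -1.0
= -2.14
Since z = -2.14 < 0, output = 0

0


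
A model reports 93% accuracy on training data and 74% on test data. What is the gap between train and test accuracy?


Gap = train_accuracy - test_accuracy
= 93 - 74
= 19%
This gap suggests the model is overfitting.

19


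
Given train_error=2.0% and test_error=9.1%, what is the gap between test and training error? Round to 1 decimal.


Generalization gap = test_error - train_error
= 9.1 - 2.0
= 7.1%
A moderate gap.

7.1


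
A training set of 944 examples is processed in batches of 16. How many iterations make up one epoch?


Iterations per epoch = dataset_size / batch_size
= 944 / 16
= 59

59


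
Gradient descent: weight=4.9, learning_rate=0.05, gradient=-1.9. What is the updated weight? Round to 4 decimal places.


w_new = w_old - lr * gradient
= 4.9 - 0.05 * -1.9
= 4.9 - (-0.095)
= 4.9950

4.9950


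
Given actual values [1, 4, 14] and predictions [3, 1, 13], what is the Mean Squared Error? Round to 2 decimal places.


Differences: [-2, 3, 1]
Squared errors: [4, 9, 1]
Sum of squared errors = 14
MSE = 14 / 3 = 4.67

4.67


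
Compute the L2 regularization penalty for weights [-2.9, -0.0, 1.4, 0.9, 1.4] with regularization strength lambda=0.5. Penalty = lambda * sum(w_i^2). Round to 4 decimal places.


Squaring each weight:
(-2.9)^2 = 8.41
(-0.0)^2 = 0.0
1.4^2 = 1.96
0.9^2 = 0.81
1.4^2 = 1.96
Sum of squares = 13.14
Penalty = 0.5 * 13.14 = 6.5700

6.5700


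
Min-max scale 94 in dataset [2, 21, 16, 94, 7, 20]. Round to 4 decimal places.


Min = 2, Max = 94
Range = 94 - 2 = 92
Scaled = (x - min) / (max - min)
= (94 - 2) / 92
= 92 / 92
= 1.0000

1.0000


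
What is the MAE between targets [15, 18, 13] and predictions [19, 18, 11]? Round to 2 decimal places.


Absolute errors: [4, 0, 2]
Sum of absolute errors = 6
MAE = 6 / 3 = 2.00

2.00


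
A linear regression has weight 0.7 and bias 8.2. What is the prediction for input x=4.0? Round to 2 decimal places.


y = 0.7 * 4.0 + (8.2)
= 2.8 + (8.2)
= 11.00

11.00


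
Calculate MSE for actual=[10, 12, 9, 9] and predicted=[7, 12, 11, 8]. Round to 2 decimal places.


Differences: [3, 0, -2, 1]
Squared errors: [9, 0, 4, 1]
Sum of squared errors = 14
MSE = 14 / 4 = 3.50

3.50


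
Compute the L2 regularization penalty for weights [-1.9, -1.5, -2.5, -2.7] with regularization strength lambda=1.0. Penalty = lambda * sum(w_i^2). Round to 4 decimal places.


Squaring each weight:
(-1.9)^2 = 3.61
(-1.5)^2 = 2.25
(-2.5)^2 = 6.25
(-2.7)^2 = 7.29
Sum of squares = 19.4
Penalty = 1.0 * 19.4 = 19.4000

19.4000


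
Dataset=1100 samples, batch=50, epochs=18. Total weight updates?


Iterations per epoch = 1100 / 50 = 22
Total updates = iterations_per_epoch * epochs
= 22 * 18
= 396

396


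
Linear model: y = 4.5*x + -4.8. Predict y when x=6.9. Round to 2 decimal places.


y = 4.5 * 6.9 + (-4.8)
= 31.05 + (-4.8)
= 26.25

26.25


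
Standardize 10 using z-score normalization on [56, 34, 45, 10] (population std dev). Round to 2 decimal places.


Mean = (56 + 34 + 45 + 10) / 4 = 36.25
Variance = sum((x_i - mean)^2) / n = 290.1875
Std = sqrt(290.1875) = 17.0349
Z = (x - mean) / std
= (10 - 36.25) / 17.0349
= -26.25 / 17.0349
= -1.54

-1.54


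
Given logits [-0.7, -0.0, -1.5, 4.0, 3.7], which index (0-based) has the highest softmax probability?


Softmax is a monotonic transformation, so it preserves the argmax.
We need to find the index of the maximum logit.
Index 0: -0.7
Index 1: -0.0
Index 2: -1.5
Index 3: 4.0
Index 4: 3.7
Maximum logit = 4.0 at index 3

3


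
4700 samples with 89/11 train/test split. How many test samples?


Train samples = 4700 * 89% = 4183
Test samples = 4700 - 4183
= 517

517


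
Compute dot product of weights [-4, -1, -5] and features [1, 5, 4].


Element-wise products:
-4 * 1 = -4
-1 * 5 = -5
-5 * 4 = -20
Sum = -4 + -5 + -20
= -29

-29


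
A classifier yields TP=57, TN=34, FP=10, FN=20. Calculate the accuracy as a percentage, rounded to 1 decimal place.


Accuracy = (TP + TN) / (TP + TN + FP + FN) * 100
= (57 + 34) / (57 + 34 + 10 + 20)
= 91 / 121
= 0.7521
= 75.2%

75.2


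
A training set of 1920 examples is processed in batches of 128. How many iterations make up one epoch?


Iterations per epoch = dataset_size / batch_size
= 1920 / 128
= 15

15


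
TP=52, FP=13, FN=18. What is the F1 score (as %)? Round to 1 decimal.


Precision = TP / (TP + FP) = 52 / 65 = 0.8
Recall = TP / (TP + FN) = 52 / 70 = 0.7429
F1 = 2 * P * R / (P + R)
= 2 * 0.8 * 0.7429 / (0.8 + 0.7429)
= 1.1886 / 1.5429
= 0.7704
As percentage: 77.0%

77.0


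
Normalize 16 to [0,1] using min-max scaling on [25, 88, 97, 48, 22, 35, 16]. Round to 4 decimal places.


Min = 16, Max = 97
Range = 97 - 16 = 81
Scaled = (x - min) / (max - min)
= (16 - 16) / 81
= 0 / 81
= 0.0000

0.0000


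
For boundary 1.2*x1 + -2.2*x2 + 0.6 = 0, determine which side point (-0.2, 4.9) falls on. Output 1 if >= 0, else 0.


Compute 1.2 * -0.2 + -2.2 * 4.9 + 0.6
= -0.24 + -10.78 + 0.6
= -10.42
Since -10.42 < 0, the point is on the negative side.

0


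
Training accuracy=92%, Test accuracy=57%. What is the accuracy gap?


Gap = train_accuracy - test_accuracy
= 92 - 57
= 35%
This large gap strongly indicates overfitting.

35


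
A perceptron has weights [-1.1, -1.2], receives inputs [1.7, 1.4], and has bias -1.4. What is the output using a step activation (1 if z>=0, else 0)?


z = w . x + b
= -1.1*1.7 + -1.2*1.4 + -1.4
= -1.87 + -1.68 + -1.4
= -3.55 + -1.4
= -4.95
Since z = -4.95 < 0, output = 0

0


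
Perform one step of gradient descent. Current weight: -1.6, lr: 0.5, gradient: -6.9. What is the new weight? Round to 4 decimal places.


w_new = w_old - lr * gradient
= -1.6 - 0.5 * -6.9
= -1.6 - (-3.45)
= 1.8500

1.8500


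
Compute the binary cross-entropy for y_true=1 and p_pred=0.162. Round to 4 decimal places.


For y=1: Loss = -log(p)
= -log(0.162)
= -(-1.8202)
= 1.8202

1.8202


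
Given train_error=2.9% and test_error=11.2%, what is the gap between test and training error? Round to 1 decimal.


Generalization gap = test_error - train_error
= 11.2 - 2.9
= 8.3%
A moderate gap.

8.3


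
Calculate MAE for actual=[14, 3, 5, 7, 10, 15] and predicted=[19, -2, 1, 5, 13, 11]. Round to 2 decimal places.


Absolute errors: [5, 5, 4, 2, 3, 4]
Sum of absolute errors = 23
MAE = 23 / 6 = 3.83

3.83


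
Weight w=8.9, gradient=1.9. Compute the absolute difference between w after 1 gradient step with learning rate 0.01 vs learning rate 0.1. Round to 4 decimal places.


With lr=0.01: w_new = 8.9 - 0.01 * 1.9 = 8.881
With lr=0.1: w_new = 8.9 - 0.1 * 1.9 = 8.71
Absolute difference = |8.881 - 8.71|
= 0.1710

0.1710


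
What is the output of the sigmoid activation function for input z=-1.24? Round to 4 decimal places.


sigmoid(z) = 1 / (1 + exp(-z))
exp(-(-1.24)) = exp(1.24) = 3.4556
1 + 3.4556 = 4.4556
1 / 4.4556 = 0.2244

0.2244


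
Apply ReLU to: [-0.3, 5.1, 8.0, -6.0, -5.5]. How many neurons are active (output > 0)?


ReLU(x) = max(0, x) for each element:
ReLU(-0.3) = 0
ReLU(5.1) = 5.1
ReLU(8.0) = 8.0
ReLU(-6.0) = 0
ReLU(-5.5) = 0
Active neurons (>0): 2

2


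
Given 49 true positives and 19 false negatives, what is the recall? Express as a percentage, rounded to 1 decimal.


Recall = TP / (TP + FN) * 100
= 49 / (49 + 19)
= 49 / 68
= 0.7206
= 72.1%

72.1


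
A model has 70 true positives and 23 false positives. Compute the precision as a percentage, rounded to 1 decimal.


Precision = TP / (TP + FP) * 100
= 70 / (70 + 23)
= 70 / 93
= 0.7527
= 75.3%

75.3


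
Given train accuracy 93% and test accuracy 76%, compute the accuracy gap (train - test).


Gap = train_accuracy - test_accuracy
= 93 - 76
= 17%
This gap suggests the model is overfitting.

17


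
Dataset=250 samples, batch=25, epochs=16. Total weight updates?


Iterations per epoch = 250 / 25 = 10
Total updates = iterations_per_epoch * epochs
= 10 * 16
= 160

160


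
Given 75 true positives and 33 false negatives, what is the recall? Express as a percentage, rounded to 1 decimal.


Recall = TP / (TP + FN) * 100
= 75 / (75 + 33)
= 75 / 108
= 0.6944
= 69.4%

69.4


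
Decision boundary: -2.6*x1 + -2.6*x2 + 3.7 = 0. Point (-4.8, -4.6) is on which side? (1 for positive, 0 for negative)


Compute -2.6 * -4.8 + -2.6 * -4.6 + 3.7
= 12.48 + 11.96 + 3.7
= 28.14
Since 28.14 >= 0, the point is on the positive side.

1


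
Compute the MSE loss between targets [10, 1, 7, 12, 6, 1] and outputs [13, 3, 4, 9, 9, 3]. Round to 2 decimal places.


Differences: [-3, -2, 3, 3, -3, -2]
Squared errors: [9, 4, 9, 9, 9, 4]
Sum of squared errors = 44
MSE = 44 / 6 = 7.33

7.33


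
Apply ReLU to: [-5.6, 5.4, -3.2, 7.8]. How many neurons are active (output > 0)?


ReLU(x) = max(0, x) for each element:
ReLU(-5.6) = 0
ReLU(5.4) = 5.4
ReLU(-3.2) = 0
ReLU(7.8) = 7.8
Active neurons (>0): 2

2


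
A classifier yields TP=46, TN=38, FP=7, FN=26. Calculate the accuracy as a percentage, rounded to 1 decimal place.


Accuracy = (TP + TN) / (TP + TN + FP + FN) * 100
= (46 + 38) / (46 + 38 + 7 + 26)
= 84 / 117
= 0.7179
= 71.8%

71.8


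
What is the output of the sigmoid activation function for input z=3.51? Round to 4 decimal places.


sigmoid(z) = 1 / (1 + exp(-z))
exp(-(3.51)) = exp(-3.51) = 0.0299
1 + 0.0299 = 1.0299
1 / 1.0299 = 0.9710

0.9710


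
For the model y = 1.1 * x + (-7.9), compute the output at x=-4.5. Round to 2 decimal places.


y = 1.1 * -4.5 + (-7.9)
= -4.95 + (-7.9)
= -12.85

-12.85


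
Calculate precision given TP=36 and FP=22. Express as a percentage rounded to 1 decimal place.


Precision = TP / (TP + FP) * 100
= 36 / (36 + 22)
= 36 / 58
= 0.6207
= 62.1%

62.1


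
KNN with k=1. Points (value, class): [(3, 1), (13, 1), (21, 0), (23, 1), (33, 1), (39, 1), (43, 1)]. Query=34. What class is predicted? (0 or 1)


Distances from query 34:
Point 33 (class 1): distance = 1
K=1 nearest neighbors: classes = [1]
Votes for class 1: 1 / 1
Majority vote => class 1

1


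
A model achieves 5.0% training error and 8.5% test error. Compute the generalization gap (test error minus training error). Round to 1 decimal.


Generalization gap = test_error - train_error
= 8.5 - 5.0
= 3.5%
A moderate gap.

3.5


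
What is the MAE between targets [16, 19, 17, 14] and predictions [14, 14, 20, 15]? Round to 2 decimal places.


Absolute errors: [2, 5, 3, 1]
Sum of absolute errors = 11
MAE = 11 / 4 = 2.75

2.75


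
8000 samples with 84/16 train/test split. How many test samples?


Train samples = 8000 * 84% = 6720
Test samples = 8000 - 6720
= 1280

1280


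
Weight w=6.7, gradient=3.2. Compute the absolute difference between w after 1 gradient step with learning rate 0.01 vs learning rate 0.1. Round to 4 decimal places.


With lr=0.01: w_new = 6.7 - 0.01 * 3.2 = 6.668
With lr=0.1: w_new = 6.7 - 0.1 * 3.2 = 6.38
Absolute difference = |6.668 - 6.38|
= 0.2880

0.2880


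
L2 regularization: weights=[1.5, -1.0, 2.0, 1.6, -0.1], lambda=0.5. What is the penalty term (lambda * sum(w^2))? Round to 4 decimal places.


Squaring each weight:
1.5^2 = 2.25
(-1.0)^2 = 1.0
2.0^2 = 4.0
1.6^2 = 2.56
(-0.1)^2 = 0.01
Sum of squares = 9.82
Penalty = 0.5 * 9.82 = 4.9100

4.9100


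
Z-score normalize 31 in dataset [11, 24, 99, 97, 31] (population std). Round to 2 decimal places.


Mean = (11 + 24 + 99 + 97 + 31) / 5 = 52.4
Variance = sum((x_i - mean)^2) / n = 1427.84
Std = sqrt(1427.84) = 37.7868
Z = (x - mean) / std
= (31 - 52.4) / 37.7868
= -21.4 / 37.7868
= -0.57

-0.57


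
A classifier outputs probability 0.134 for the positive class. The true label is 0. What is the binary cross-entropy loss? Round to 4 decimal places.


For y=0: Loss = -log(1-p)
= -log(1 - 0.134)
= -log(0.866)
= -(-0.1439)
= 0.1439

0.1439


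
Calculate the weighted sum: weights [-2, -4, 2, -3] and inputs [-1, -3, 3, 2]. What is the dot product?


Element-wise products:
-2 * -1 = 2
-4 * -3 = 12
2 * 3 = 6
-3 * 2 = -6
Sum = 2 + 12 + 6 + -6
= 14

14


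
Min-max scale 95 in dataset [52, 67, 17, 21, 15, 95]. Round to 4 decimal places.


Min = 15, Max = 95
Range = 95 - 15 = 80
Scaled = (x - min) / (max - min)
= (95 - 15) / 80
= 80 / 80
= 1.0000

1.0000


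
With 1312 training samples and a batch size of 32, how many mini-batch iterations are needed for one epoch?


Iterations per epoch = dataset_size / batch_size
= 1312 / 32
= 41

41


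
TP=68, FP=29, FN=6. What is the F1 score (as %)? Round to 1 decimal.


Precision = TP / (TP + FP) = 68 / 97 = 0.701
Recall = TP / (TP + FN) = 68 / 74 = 0.9189
F1 = 2 * P * R / (P + R)
= 2 * 0.701 * 0.9189 / (0.701 + 0.9189)
= 1.2884 / 1.6199
= 0.7953
As percentage: 79.5%

79.5


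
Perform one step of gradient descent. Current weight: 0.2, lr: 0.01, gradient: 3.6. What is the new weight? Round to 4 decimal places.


w_new = w_old - lr * gradient
= 0.2 - 0.01 * 3.6
= 0.2 - (0.036)
= 0.1640

0.1640


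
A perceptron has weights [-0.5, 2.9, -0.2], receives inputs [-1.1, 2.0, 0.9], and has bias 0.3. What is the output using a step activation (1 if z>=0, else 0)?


z = w . x + b
= -0.5*-1.1 + 2.9*2.0 + -0.2*0.9 + 0.3
= 0.55 + 5.8 + -0.18 + 0.3
= 6.17 + 0.3
= 6.47
Since z = 6.47 >= 0, output = 1

1


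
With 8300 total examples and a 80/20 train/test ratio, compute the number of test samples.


Train samples = 8300 * 80% = 6640
Test samples = 8300 - 6640
= 1660

1660


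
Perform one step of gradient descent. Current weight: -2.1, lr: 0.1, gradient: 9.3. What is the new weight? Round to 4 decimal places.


w_new = w_old - lr * gradient
= -2.1 - 0.1 * 9.3
= -2.1 - (0.93)
= -3.0300

-3.0300


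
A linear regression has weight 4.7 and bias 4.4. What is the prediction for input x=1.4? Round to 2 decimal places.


y = 4.7 * 1.4 + (4.4)
= 6.58 + (4.4)
= 10.98

10.98


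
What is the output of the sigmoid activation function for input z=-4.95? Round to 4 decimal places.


sigmoid(z) = 1 / (1 + exp(-z))
exp(-(-4.95)) = exp(4.95) = 141.175
1 + 141.175 = 142.175
1 / 142.175 = 0.0070

0.0070


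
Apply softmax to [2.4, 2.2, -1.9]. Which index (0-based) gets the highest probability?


Softmax is a monotonic transformation, so it preserves the argmax.
We need to find the index of the maximum logit.
Index 0: 2.4
Index 1: 2.2
Index 2: -1.9
Maximum logit = 2.4 at index 0

0


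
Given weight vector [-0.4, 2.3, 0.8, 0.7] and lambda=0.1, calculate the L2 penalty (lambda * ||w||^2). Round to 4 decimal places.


Squaring each weight:
(-0.4)^2 = 0.16
2.3^2 = 5.29
0.8^2 = 0.64
0.7^2 = 0.49
Sum of squares = 6.58
Penalty = 0.1 * 6.58 = 0.6580

0.6580


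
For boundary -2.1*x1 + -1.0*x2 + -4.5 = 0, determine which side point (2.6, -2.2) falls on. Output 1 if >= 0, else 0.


Compute -2.1 * 2.6 + -1.0 * -2.2 + -4.5
= -5.46 + 2.2 + -4.5
= -7.76
Since -7.76 < 0, the point is on the negative side.

0


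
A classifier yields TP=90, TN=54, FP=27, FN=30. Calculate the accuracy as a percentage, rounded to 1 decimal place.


Accuracy = (TP + TN) / (TP + TN + FP + FN) * 100
= (90 + 54) / (90 + 54 + 27 + 30)
= 144 / 201
= 0.7164
= 71.6%

71.6


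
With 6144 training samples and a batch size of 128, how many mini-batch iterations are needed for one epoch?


Iterations per epoch = dataset_size / batch_size
= 6144 / 128
= 48

48


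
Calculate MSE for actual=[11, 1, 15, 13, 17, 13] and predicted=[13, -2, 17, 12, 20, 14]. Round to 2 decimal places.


Differences: [-2, 3, -2, 1, -3, -1]
Squared errors: [4, 9, 4, 1, 9, 1]
Sum of squared errors = 28
MSE = 28 / 6 = 4.67

4.67


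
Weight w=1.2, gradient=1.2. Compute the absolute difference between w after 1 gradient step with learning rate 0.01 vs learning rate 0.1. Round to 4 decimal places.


With lr=0.01: w_new = 1.2 - 0.01 * 1.2 = 1.188
With lr=0.1: w_new = 1.2 - 0.1 * 1.2 = 1.08
Absolute difference = |1.188 - 1.08|
= 0.1080

0.1080


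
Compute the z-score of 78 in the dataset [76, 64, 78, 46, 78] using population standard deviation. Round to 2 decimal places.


Mean = (76 + 64 + 78 + 46 + 78) / 5 = 68.4
Variance = sum((x_i - mean)^2) / n = 152.64
Std = sqrt(152.64) = 12.3548
Z = (x - mean) / std
= (78 - 68.4) / 12.3548
= 9.6 / 12.3548
= 0.78

0.78


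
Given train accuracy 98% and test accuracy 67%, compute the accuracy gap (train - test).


Gap = train_accuracy - test_accuracy
= 98 - 67
= 31%
This large gap strongly indicates overfitting.

31


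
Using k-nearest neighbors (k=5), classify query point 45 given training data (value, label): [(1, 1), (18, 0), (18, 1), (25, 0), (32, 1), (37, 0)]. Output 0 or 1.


Distances from query 45:
Point 37 (class 0): distance = 8
Point 32 (class 1): distance = 13
Point 25 (class 0): distance = 20
Point 18 (class 0): distance = 27
Point 18 (class 1): distance = 27
K=5 nearest neighbors: classes = [0, 1, 0, 0, 1]
Votes for class 1: 2 / 5
Majority vote => class 0

0


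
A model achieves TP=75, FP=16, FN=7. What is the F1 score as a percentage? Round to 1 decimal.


Precision = TP / (TP + FP) = 75 / 91 = 0.8242
Recall = TP / (TP + FN) = 75 / 82 = 0.9146
F1 = 2 * P * R / (P + R)
= 2 * 0.8242 * 0.9146 / (0.8242 + 0.9146)
= 1.5076 / 1.7388
= 0.8671
As percentage: 86.7%

86.7


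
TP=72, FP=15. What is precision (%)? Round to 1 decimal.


Precision = TP / (TP + FP) * 100
= 72 / (72 + 15)
= 72 / 87
= 0.8276
= 82.8%

82.8


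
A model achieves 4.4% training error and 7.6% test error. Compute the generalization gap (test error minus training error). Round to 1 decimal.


Generalization gap = test_error - train_error
= 7.6 - 4.4
= 3.2%
A moderate gap.

3.2


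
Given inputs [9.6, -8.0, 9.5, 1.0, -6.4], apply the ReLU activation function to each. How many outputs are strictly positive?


ReLU(x) = max(0, x) for each element:
ReLU(9.6) = 9.6
ReLU(-8.0) = 0
ReLU(9.5) = 9.5
ReLU(1.0) = 1.0
ReLU(-6.4) = 0
Active neurons (>0): 3

3


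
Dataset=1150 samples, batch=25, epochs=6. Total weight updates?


Iterations per epoch = 1150 / 25 = 46
Total updates = iterations_per_epoch * epochs
= 46 * 6
= 276

276


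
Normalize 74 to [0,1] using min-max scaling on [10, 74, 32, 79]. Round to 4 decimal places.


Min = 10, Max = 79
Range = 79 - 10 = 69
Scaled = (x - min) / (max - min)
= (74 - 10) / 69
= 64 / 69
= 0.9275

0.9275


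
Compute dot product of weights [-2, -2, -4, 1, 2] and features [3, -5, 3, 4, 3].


Element-wise products:
-2 * 3 = -6
-2 * -5 = 10
-4 * 3 = -12
1 * 4 = 4
2 * 3 = 6
Sum = -6 + 10 + -12 + 4 + 6
= 2

2


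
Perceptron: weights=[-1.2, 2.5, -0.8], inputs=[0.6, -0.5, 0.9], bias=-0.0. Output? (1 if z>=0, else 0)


z = w . x + b
= -1.2*0.6 + 2.5*-0.5 + -0.8*0.9 + -0.0
= -0.72 + -1.25 + -0.72 + -0.0
= -2.69 + -0.0
= -2.69
Since z = -2.69 < 0, output = 0

0


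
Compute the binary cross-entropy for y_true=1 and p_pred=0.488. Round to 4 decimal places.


For y=1: Loss = -log(p)
= -log(0.488)
= -(-0.7174)
= 0.7174

0.7174


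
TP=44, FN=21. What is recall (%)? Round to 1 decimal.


Recall = TP / (TP + FN) * 100
= 44 / (44 + 21)
= 44 / 65
= 0.6769
= 67.7%

67.7


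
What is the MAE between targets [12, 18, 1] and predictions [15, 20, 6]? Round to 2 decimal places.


Absolute errors: [3, 2, 5]
Sum of absolute errors = 10
MAE = 10 / 3 = 3.33

3.33


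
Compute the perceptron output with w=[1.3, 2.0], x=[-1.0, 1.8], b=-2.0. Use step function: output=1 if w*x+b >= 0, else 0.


z = w . x + b
= 1.3*-1.0 + 2.0*1.8 + -2.0
= -1.3 + 3.6 + -2.0
= 2.3 + -2.0
= 0.3
Since z = 0.3 >= 0, output = 1

1


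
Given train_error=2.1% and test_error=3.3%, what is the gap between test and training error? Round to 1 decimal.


Generalization gap = test_error - train_error
= 3.3 - 2.1
= 1.2%
A small gap suggests good generalization.

1.2


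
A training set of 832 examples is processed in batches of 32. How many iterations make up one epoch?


Iterations per epoch = dataset_size / batch_size
= 832 / 32
= 26

26


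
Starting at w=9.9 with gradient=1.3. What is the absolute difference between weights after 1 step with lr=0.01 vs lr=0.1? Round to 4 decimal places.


With lr=0.01: w_new = 9.9 - 0.01 * 1.3 = 9.887
With lr=0.1: w_new = 9.9 - 0.1 * 1.3 = 9.77
Absolute difference = |9.887 - 9.77|
= 0.1170

0.1170


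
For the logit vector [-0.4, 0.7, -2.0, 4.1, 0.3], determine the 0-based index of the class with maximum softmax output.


Softmax is a monotonic transformation, so it preserves the argmax.
We need to find the index of the maximum logit.
Index 0: -0.4
Index 1: 0.7
Index 2: -2.0
Index 3: 4.1
Index 4: 0.3
Maximum logit = 4.1 at index 3

3


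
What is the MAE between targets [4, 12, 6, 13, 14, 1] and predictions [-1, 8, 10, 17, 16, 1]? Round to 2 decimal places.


Absolute errors: [5, 4, 4, 4, 2, 0]
Sum of absolute errors = 19
MAE = 19 / 6 = 3.17

3.17


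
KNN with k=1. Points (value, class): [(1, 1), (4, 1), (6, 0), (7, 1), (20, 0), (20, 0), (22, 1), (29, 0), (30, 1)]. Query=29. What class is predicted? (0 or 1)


Distances from query 29:
Point 29 (class 0): distance = 0
K=1 nearest neighbors: classes = [0]
Votes for class 1: 0 / 1
Majority vote => class 0

0


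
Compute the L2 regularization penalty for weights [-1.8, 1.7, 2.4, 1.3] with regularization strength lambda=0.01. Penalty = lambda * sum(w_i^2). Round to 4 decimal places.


Squaring each weight:
(-1.8)^2 = 3.24
1.7^2 = 2.89
2.4^2 = 5.76
1.3^2 = 1.69
Sum of squares = 13.58
Penalty = 0.01 * 13.58 = 0.1358

0.1358


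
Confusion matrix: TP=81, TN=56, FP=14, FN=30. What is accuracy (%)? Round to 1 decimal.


Accuracy = (TP + TN) / (TP + TN + FP + FN) * 100
= (81 + 56) / (81 + 56 + 14 + 30)
= 137 / 181
= 0.7569
= 75.7%

75.7


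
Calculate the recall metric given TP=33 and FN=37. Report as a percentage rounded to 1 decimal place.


Recall = TP / (TP + FN) * 100
= 33 / (33 + 37)
= 33 / 70
= 0.4714
= 47.1%

47.1


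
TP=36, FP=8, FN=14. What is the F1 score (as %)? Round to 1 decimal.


Precision = TP / (TP + FP) = 36 / 44 = 0.8182
Recall = TP / (TP + FN) = 36 / 50 = 0.72
F1 = 2 * P * R / (P + R)
= 2 * 0.8182 * 0.72 / (0.8182 + 0.72)
= 1.1782 / 1.5382
= 0.766
As percentage: 76.6%

76.6


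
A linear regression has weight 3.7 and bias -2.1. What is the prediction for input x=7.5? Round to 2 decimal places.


y = 3.7 * 7.5 + (-2.1)
= 27.75 + (-2.1)
= 25.65

25.65


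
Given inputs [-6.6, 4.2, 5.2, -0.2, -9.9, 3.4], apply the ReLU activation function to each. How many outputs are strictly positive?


ReLU(x) = max(0, x) for each element:
ReLU(-6.6) = 0
ReLU(4.2) = 4.2
ReLU(5.2) = 5.2
ReLU(-0.2) = 0
ReLU(-9.9) = 0
ReLU(3.4) = 3.4
Active neurons (>0): 3

3


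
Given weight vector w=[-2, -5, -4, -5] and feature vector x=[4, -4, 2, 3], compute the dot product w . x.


Element-wise products:
-2 * 4 = -8
-5 * -4 = 20
-4 * 2 = -8
-5 * 3 = -15
Sum = -8 + 20 + -8 + -15
= -11

-11


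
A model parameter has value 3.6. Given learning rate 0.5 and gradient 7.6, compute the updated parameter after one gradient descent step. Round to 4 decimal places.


w_new = w_old - lr * gradient
= 3.6 - 0.5 * 7.6
= 3.6 - (3.8)
= -0.2000

-0.2000


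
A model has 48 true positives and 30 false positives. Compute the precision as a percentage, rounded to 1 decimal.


Precision = TP / (TP + FP) * 100
= 48 / (48 + 30)
= 48 / 78
= 0.6154
= 61.5%

61.5


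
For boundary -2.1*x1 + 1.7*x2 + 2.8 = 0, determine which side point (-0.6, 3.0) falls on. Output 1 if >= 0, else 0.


Compute -2.1 * -0.6 + 1.7 * 3.0 + 2.8
= 1.26 + 5.1 + 2.8
= 9.16
Since 9.16 >= 0, the point is on the positive side.

1


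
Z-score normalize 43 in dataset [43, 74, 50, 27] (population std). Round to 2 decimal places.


Mean = (43 + 74 + 50 + 27) / 4 = 48.5
Variance = sum((x_i - mean)^2) / n = 286.25
Std = sqrt(286.25) = 16.9189
Z = (x - mean) / std
= (43 - 48.5) / 16.9189
= -5.5 / 16.9189
= -0.33

-0.33


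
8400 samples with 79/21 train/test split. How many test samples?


Train samples = 8400 * 79% = 6636
Test samples = 8400 - 6636
= 1764

1764


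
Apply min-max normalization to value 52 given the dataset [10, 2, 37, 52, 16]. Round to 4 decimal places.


Min = 2, Max = 52
Range = 52 - 2 = 50
Scaled = (x - min) / (max - min)
= (52 - 2) / 50
= 50 / 50
= 1.0000

1.0000


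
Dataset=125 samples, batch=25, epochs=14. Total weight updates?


Iterations per epoch = 125 / 25 = 5
Total updates = iterations_per_epoch * epochs
= 5 * 14
= 70

70


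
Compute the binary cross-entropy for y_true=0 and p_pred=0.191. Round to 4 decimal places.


For y=0: Loss = -log(1-p)
= -log(1 - 0.191)
= -log(0.809)
= -(-0.212)
= 0.2120

0.2120


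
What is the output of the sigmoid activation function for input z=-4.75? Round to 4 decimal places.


sigmoid(z) = 1 / (1 + exp(-z))
exp(-(-4.75)) = exp(4.75) = 115.5843
1 + 115.5843 = 116.5843
1 / 116.5843 = 0.0086

0.0086


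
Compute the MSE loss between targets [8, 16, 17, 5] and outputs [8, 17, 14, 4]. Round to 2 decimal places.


Differences: [0, -1, 3, 1]
Squared errors: [0, 1, 9, 1]
Sum of squared errors = 11
MSE = 11 / 4 = 2.75

2.75


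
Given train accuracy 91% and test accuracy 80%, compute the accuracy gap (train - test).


Gap = train_accuracy - test_accuracy
= 91 - 80
= 11%
This gap suggests the model is overfitting.

11


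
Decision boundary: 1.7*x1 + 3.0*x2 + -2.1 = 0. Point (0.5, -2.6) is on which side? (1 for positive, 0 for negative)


Compute 1.7 * 0.5 + 3.0 * -2.6 + -2.1
= 0.85 + -7.8 + -2.1
= -9.05
Since -9.05 < 0, the point is on the negative side.

0


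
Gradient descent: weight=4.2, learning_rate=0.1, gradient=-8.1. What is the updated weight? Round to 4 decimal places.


w_new = w_old - lr * gradient
= 4.2 - 0.1 * -8.1
= 4.2 - (-0.81)
= 5.0100

5.0100


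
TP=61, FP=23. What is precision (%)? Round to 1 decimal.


Precision = TP / (TP + FP) * 100
= 61 / (61 + 23)
= 61 / 84
= 0.7262
= 72.6%

72.6


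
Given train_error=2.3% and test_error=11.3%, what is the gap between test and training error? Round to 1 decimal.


Generalization gap = test_error - train_error
= 11.3 - 2.3
= 9.0%
A moderate gap.

9.0


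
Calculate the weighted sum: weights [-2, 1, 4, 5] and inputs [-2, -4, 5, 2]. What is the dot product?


Element-wise products:
-2 * -2 = 4
1 * -4 = -4
4 * 5 = 20
5 * 2 = 10
Sum = 4 + -4 + 20 + 10
= 30

30


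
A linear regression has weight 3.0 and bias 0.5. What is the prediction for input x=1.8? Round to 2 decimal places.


y = 3.0 * 1.8 + (0.5)
= 5.4 + (0.5)
= 5.90

5.90


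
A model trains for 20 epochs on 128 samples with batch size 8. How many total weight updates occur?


Iterations per epoch = 128 / 8 = 16
Total updates = iterations_per_epoch * epochs
= 16 * 20
= 320

320


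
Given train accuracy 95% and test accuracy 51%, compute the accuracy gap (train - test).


Gap = train_accuracy - test_accuracy
= 95 - 51
= 44%
This large gap strongly indicates overfitting.

44


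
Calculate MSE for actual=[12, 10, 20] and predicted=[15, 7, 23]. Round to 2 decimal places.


Differences: [-3, 3, -3]
Squared errors: [9, 9, 9]
Sum of squared errors = 27
MSE = 27 / 3 = 9.00

9.00


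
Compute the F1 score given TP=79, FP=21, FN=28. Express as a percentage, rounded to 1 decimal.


Precision = TP / (TP + FP) = 79 / 100 = 0.79
Recall = TP / (TP + FN) = 79 / 107 = 0.7383
F1 = 2 * P * R / (P + R)
= 2 * 0.79 * 0.7383 / (0.79 + 0.7383)
= 1.1665 / 1.5283
= 0.7633
As percentage: 76.3%

76.3


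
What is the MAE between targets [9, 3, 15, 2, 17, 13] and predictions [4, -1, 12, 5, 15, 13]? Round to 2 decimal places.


Absolute errors: [5, 4, 3, 3, 2, 0]
Sum of absolute errors = 17
MAE = 17 / 6 = 2.83

2.83


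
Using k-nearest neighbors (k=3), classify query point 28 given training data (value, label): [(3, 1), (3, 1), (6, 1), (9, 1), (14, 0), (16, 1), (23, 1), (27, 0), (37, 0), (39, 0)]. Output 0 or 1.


Distances from query 28:
Point 27 (class 0): distance = 1
Point 23 (class 1): distance = 5
Point 37 (class 0): distance = 9
K=3 nearest neighbors: classes = [0, 1, 0]
Votes for class 1: 1 / 3
Majority vote => class 0

0


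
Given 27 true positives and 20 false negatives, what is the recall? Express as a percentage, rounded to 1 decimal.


Recall = TP / (TP + FN) * 100
= 27 / (27 + 20)
= 27 / 47
= 0.5745
= 57.4%

57.4


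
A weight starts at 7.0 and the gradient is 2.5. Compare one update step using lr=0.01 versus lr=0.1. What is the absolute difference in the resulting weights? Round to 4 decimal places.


With lr=0.01: w_new = 7.0 - 0.01 * 2.5 = 6.975
With lr=0.1: w_new = 7.0 - 0.1 * 2.5 = 6.75
Absolute difference = |6.975 - 6.75|
= 0.2250

0.2250


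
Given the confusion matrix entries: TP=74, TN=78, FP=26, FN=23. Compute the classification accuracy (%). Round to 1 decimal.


Accuracy = (TP + TN) / (TP + TN + FP + FN) * 100
= (74 + 78) / (74 + 78 + 26 + 23)
= 152 / 201
= 0.7562
= 75.6%

75.6


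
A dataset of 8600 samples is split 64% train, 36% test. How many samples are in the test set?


Train samples = 8600 * 64% = 5504
Test samples = 8600 - 5504
= 3096

3096


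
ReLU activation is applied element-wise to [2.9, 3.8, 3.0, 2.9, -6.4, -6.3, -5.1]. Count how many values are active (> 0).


ReLU(x) = max(0, x) for each element:
ReLU(2.9) = 2.9
ReLU(3.8) = 3.8
ReLU(3.0) = 3.0
ReLU(2.9) = 2.9
ReLU(-6.4) = 0
ReLU(-6.3) = 0
ReLU(-5.1) = 0
Active neurons (>0): 4

4


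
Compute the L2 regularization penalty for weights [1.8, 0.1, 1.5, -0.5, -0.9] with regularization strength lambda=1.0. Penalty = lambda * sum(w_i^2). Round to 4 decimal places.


Squaring each weight:
1.8^2 = 3.24
0.1^2 = 0.01
1.5^2 = 2.25
(-0.5)^2 = 0.25
(-0.9)^2 = 0.81
Sum of squares = 6.56
Penalty = 1.0 * 6.56 = 6.5600

6.5600
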